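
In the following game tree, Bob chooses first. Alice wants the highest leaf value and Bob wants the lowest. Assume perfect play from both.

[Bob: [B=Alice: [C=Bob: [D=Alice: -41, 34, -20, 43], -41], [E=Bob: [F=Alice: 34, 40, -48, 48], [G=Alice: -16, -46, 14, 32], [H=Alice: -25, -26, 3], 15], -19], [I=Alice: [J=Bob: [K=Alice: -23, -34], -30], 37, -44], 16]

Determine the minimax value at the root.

3

D (Alice): max(-41, 34, -20, 43) = 43
C (Bob): min(43, -41) = -41
F (Alice): max(34, 40, -48, 48) = 48
G (Alice): max(-16, -46, 14, 32) = 32
H (Alice): max(-25, -26, 3) = 3
E (Bob): min(48, 32, 3, 15) = 3
B (Alice): max(-41, 3, -19) = 3
K (Alice): max(-23, -34) = -23
J (Bob): min(-23, -30) = -30
I (Alice): max(-30, 37, -44) = 37
Root (Bob): min(3, 37, 16) = 3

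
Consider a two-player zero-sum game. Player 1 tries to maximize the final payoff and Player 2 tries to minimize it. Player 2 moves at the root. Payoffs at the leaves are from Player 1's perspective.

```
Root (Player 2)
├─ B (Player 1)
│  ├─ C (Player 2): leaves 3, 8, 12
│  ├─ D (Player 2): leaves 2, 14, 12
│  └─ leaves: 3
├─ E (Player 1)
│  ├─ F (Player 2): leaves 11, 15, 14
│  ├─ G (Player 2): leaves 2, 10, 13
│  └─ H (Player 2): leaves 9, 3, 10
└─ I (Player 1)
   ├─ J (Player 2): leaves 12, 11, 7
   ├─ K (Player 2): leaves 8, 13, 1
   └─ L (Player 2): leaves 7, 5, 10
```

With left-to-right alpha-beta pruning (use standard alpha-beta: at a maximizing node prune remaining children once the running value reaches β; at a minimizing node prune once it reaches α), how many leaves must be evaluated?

C [α=-∞,β=+∞]: v=3
D [α=3,β=+∞]: v=2 after child 1 ≤ α → α-cutoff, skip 2
B [α=-∞,β=+∞]: v=3
F [α=-∞,β=3]: v=11
E [α=-∞,β=3]: v=11 after child 1 ≥ β → β-cutoff, skip 2
J [α=-∞,β=3]: v=7
I [α=-∞,β=3]: v=7 after child 1 ≥ β → β-cutoff, skip 2
Root [α=-∞,β=+∞]: v=3
Leaves evaluated: 11 of 25.

11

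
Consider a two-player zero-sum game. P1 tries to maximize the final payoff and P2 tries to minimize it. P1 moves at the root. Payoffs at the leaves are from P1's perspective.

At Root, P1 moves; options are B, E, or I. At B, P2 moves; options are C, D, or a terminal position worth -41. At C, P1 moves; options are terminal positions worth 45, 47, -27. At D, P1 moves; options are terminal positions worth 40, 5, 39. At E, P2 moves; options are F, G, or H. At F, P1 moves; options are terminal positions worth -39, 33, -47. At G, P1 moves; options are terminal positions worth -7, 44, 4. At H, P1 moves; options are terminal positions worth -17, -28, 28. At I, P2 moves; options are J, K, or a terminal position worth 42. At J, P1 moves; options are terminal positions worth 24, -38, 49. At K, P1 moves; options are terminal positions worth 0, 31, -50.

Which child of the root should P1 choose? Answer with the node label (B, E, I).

C (P1): max(45, 47, -27) = 47
D (P1): max(40, 5, 39) = 40
B (P2): min(47, 40, -41) = -41
F (P1): max(-39, 33, -47) = 33
G (P1): max(-7, 44, 4) = 44
H (P1): max(-17, -28, 28) = 28
E (P2): min(33, 44, 28) = 28
J (P1): max(24, -38, 49) = 49
K (P1): max(0, 31, -50) = 31
I (P2): min(49, 31, 42) = 31
Root (P1): max(-41, 28, 31) = 31
P1 picks the child with the highest value: I (value 31).

I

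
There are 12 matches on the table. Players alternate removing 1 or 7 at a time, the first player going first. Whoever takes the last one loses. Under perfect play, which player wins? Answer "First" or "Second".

W/L table (W = player to move can force a win):
i:   0  1  2  3  4  5  6  7  8  9 10 11 12
     W  L  W  L  W  L  W  L  W  L  W  L  W
Position 12 is W, so the first player wins.

First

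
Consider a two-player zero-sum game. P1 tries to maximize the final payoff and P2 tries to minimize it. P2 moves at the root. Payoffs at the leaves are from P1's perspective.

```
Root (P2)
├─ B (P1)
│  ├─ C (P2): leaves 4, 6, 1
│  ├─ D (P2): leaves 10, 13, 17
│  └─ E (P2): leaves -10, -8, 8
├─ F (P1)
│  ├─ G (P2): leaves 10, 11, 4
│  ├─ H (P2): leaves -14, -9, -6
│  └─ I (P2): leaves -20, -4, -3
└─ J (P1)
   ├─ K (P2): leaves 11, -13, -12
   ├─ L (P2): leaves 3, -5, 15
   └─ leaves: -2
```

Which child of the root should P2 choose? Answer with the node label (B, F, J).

C (P2): min(4, 6, 1) = 1
D (P2): min(10, 13, 17) = 10
E (P2): min(-10, -8, 8) = -10
B (P1): max(1, 10, -10) = 10
G (P2): min(10, 11, 4) = 4
H (P2): min(-14, -9, -6) = -14
I (P2): min(-20, -4, -3) = -20
F (P1): max(4, -14, -20) = 4
K (P2): min(11, -13, -12) = -13
L (P2): min(3, -5, 15) = -5
J (P1): max(-13, -5, -2) = -2
Root (P2): min(10, 4, -2) = -2
P2 picks the child with the lowest value: J (value -2).

J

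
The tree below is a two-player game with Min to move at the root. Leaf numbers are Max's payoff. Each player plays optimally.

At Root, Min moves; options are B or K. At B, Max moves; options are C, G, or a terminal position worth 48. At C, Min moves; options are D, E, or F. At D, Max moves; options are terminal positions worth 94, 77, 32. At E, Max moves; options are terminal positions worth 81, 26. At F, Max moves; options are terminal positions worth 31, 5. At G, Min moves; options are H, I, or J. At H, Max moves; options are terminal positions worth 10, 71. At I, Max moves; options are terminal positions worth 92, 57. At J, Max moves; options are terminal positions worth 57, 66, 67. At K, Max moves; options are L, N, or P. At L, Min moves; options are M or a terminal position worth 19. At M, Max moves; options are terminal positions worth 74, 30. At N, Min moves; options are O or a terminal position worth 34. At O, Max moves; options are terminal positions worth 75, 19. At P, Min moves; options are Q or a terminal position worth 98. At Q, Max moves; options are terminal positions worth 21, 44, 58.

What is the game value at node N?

O: max(75, 19) = 75
N: min(75, 34) = 34

34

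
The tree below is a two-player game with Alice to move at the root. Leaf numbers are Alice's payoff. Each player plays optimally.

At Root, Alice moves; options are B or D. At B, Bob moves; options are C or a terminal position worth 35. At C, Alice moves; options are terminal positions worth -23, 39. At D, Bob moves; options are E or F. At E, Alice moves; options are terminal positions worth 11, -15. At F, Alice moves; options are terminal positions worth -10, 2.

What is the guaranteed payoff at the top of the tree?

C (Alice): max(-23, 39) = 39
B (Bob): min(39, 35) = 35
E (Alice): max(11, -15) = 11
F (Alice): max(-10, 2) = 2
D (Bob): min(11, 2) = 2
Root (Alice): max(35, 2) = 35

35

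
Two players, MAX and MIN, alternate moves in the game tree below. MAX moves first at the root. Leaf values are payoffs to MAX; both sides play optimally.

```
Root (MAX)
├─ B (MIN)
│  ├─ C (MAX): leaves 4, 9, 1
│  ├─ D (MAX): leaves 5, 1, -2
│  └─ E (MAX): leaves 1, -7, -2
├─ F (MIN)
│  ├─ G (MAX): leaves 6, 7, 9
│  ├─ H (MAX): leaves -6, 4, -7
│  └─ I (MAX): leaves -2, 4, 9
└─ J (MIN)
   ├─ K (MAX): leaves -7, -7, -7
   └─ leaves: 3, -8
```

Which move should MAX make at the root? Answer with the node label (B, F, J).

F

C (MAX): max(4, 9, 1) = 9
D (MAX): max(5, 1, -2) = 5
E (MAX): max(1, -7, -2) = 1
B (MIN): min(9, 5, 1) = 1
G (MAX): max(6, 7, 9) = 9
H (MAX): max(-6, 4, -7) = 4
I (MAX): max(-2, 4, 9) = 9
F (MIN): min(9, 4, 9) = 4
K (MAX): max(-7, -7, -7) = -7
J (MIN): min(-7, 3, -8) = -8
Root (MAX): max(1, 4, -8) = 4
MAX picks the child with the highest value: F (value 4).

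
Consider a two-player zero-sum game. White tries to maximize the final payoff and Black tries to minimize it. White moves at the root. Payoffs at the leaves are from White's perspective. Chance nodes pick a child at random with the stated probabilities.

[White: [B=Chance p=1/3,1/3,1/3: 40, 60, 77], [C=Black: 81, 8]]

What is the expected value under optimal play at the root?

59

B (Chance): 1/3·40 + 1/3·60 + 1/3·77 = 59
C (Black): min(81, 8) = 8
Root (White): max(59, 8) = 59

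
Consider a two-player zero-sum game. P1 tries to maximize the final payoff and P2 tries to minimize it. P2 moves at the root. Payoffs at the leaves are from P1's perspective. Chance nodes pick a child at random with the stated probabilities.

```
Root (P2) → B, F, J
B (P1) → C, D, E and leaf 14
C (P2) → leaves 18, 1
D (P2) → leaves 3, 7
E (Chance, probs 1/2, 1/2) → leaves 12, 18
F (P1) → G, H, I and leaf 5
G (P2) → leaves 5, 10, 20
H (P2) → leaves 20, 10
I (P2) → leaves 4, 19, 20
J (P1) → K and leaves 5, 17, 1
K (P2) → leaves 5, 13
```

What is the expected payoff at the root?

10

C (P2): min(18, 1) = 1
D (P2): min(3, 7) = 3
E (Chance): 1/2·12 + 1/2·18 = 15
B (P1): max(1, 3, 15, 14) = 15
G (P2): min(5, 10, 20) = 5
H (P2): min(20, 10) = 10
I (P2): min(4, 19, 20) = 4
F (P1): max(5, 10, 4, 5) = 10
K (P2): min(5, 13) = 5
J (P1): max(5, 5, 17, 1) = 17
Root (P2): min(15, 10, 17) = 10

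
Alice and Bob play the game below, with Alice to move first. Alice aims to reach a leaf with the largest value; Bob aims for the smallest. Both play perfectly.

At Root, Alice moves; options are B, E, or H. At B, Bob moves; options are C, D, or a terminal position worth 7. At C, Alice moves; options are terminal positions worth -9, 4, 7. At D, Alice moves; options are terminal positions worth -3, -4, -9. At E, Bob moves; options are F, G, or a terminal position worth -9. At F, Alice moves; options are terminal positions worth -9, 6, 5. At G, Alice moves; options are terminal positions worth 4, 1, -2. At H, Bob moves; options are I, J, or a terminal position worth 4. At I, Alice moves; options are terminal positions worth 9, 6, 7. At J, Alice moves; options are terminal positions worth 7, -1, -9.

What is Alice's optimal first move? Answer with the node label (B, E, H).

H

C (Alice): max(-9, 4, 7) = 7
D (Alice): max(-3, -4, -9) = -3
B (Bob): min(7, -3, 7) = -3
F (Alice): max(-9, 6, 5) = 6
G (Alice): max(4, 1, -2) = 4
E (Bob): min(6, 4, -9) = -9
I (Alice): max(9, 6, 7) = 9
J (Alice): max(7, -1, -9) = 7
H (Bob): min(9, 7, 4) = 4
Root (Alice): max(-3, -9, 4) = 4
Alice picks the child with the highest value: H (value 4).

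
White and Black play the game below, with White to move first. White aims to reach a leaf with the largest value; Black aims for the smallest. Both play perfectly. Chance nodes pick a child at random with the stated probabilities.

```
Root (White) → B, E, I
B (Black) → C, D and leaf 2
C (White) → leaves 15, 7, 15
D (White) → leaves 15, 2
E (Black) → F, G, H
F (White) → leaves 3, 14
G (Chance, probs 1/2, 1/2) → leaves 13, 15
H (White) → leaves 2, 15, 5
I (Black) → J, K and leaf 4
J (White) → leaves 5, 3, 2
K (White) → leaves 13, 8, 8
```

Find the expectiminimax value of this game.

C (White): max(15, 7, 15) = 15
D (White): max(15, 2) = 15
B (Black): min(15, 15, 2) = 2
F (White): max(3, 14) = 14
G (Chance): 1/2·13 + 1/2·15 = 14
H (White): max(2, 15, 5) = 15
E (Black): min(14, 14, 15) = 14
J (White): max(5, 3, 2) = 5
K (White): max(13, 8, 8) = 13
I (Black): min(5, 13, 4) = 4
Root (White): max(2, 14, 4) = 14

14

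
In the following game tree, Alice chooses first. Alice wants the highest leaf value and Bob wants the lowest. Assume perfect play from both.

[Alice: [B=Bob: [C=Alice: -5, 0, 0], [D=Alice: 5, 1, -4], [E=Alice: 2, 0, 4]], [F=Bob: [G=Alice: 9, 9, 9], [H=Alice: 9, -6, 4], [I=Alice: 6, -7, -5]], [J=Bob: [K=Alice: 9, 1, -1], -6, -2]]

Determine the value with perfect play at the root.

C (Alice): max(-5, 0, 0) = 0
D (Alice): max(5, 1, -4) = 5
E (Alice): max(2, 0, 4) = 4
B (Bob): min(0, 5, 4) = 0
G (Alice): max(9, 9, 9) = 9
H (Alice): max(9, -6, 4) = 9
I (Alice): max(6, -7, -5) = 6
F (Bob): min(9, 9, 6) = 6
K (Alice): max(9, 1, -1) = 9
J (Bob): min(9, -6, -2) = -6
Root (Alice): max(0, 6, -6) = 6

6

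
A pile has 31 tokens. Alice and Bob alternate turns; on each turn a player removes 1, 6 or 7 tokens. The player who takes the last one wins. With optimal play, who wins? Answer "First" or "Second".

Positions where the player to move wins (W) vs loses (L):
i:   0  1  2  3  4  5  6  7  8  9 10 11 12 13 14 15 16 17 18 19 20 21 22 23 24 25 26 27 28 29 30 31
     L  W  L  W  L  W  W  W  W  W  W  W  L  W  L  W  L  W  W  W  W  W  W  W  L  W  L  W  L  W  W  W
Position 31 is W, so the first player wins.

First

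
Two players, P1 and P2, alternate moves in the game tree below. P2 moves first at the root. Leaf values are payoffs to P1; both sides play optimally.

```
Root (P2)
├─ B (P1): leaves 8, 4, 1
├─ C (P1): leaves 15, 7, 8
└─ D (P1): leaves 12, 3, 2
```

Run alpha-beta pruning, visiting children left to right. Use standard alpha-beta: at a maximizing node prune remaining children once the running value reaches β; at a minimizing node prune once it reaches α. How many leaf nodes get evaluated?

B [α=-∞,β=+∞]: v=8
C [α=-∞,β=8]: v=15 after child 1 ≥ β → β-cutoff, skip 2
D [α=-∞,β=8]: v=12 after child 1 ≥ β → β-cutoff, skip 2
Root [α=-∞,β=+∞]: v=8
Leaves evaluated: 5 of 9.

5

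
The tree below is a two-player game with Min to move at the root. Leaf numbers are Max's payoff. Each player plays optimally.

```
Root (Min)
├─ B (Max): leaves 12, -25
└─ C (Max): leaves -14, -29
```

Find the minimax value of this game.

B (Max): max(12, -25) = 12
C (Max): max(-14, -29) = -14
Root (Min): min(12, -14) = -14

-14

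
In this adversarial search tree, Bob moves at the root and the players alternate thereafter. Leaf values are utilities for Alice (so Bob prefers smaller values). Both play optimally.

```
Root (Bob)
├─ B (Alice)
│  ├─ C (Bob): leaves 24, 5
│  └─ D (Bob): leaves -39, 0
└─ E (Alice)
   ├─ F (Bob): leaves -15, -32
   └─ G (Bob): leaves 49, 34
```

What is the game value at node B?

5

C: min(24, 5) = 5
D: min(-39, 0) = -39
B: max(5, -39) = 5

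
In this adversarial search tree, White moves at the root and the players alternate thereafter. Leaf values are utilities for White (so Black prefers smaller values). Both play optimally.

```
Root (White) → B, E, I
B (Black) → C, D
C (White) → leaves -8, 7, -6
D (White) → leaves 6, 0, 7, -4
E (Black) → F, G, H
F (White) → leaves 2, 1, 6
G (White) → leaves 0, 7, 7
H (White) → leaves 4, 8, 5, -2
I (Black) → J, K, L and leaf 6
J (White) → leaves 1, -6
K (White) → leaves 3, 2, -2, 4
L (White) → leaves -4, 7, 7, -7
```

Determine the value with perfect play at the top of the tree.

7

C (White): max(-8, 7, -6) = 7
D (White): max(6, 0, 7, -4) = 7
B (Black): min(7, 7) = 7
F (White): max(2, 1, 6) = 6
G (White): max(0, 7, 7) = 7
H (White): max(4, 8, 5, -2) = 8
E (Black): min(6, 7, 8) = 6
J (White): max(1, -6) = 1
K (White): max(3, 2, -2, 4) = 4
L (White): max(-4, 7, 7, -7) = 7
I (Black): min(1, 4, 7, 6) = 1
Root (White): max(7, 6, 1) = 7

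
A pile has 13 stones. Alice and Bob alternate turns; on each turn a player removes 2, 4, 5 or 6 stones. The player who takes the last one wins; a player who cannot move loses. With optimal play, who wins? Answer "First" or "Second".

First

Mark each pile size as W (mover wins) or L (mover loses):
i:   0  1  2  3  4  5  6  7  8  9 10 11 12 13
     L  L  W  W  W  W  W  W  L  L  W  W  W  W
Position 13 is W, so the first player wins.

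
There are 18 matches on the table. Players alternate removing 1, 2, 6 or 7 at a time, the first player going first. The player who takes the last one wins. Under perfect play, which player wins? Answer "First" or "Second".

Mark each pile size as W (mover wins) or L (mover loses):
i:   0  1  2  3  4  5  6  7  8  9 10 11 12 13 14 15 16 17 18
     L  W  W  L  W  W  W  W  L  W  W  L  W  W  W  W  L  W  W
Position 18 is W, so the first player wins.

First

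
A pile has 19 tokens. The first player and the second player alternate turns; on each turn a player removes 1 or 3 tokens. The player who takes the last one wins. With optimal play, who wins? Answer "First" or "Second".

First

Compute winning (W) and losing (L) positions by backward induction:
i:   0  1  2  3  4  5  6  7  8  9 10 11 12 13 14 15 16 17 18 19
     L  W  L  W  L  W  L  W  L  W  L  W  L  W  L  W  L  W  L  W
Position 19 is W, so the first player wins.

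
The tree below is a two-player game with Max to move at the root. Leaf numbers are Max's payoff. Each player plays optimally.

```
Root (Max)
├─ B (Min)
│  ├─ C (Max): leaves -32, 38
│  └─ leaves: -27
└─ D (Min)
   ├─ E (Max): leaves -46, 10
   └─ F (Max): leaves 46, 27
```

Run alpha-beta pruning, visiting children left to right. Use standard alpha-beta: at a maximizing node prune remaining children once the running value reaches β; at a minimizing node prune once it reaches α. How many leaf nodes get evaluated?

C [α=-∞,β=+∞]: v=38
B [α=-∞,β=+∞]: v=-27
E [α=-27,β=+∞]: v=10
F [α=-27,β=10]: v=46 after child 1 ≥ β → β-cutoff, skip 1
D [α=-27,β=+∞]: v=10
Root [α=-∞,β=+∞]: v=10
Leaves evaluated: 6 of 7.

6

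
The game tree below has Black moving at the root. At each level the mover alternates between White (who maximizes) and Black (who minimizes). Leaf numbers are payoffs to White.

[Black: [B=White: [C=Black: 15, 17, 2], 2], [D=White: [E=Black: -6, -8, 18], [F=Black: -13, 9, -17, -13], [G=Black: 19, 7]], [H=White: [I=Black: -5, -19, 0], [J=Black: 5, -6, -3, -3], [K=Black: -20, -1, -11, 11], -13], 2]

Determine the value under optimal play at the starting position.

-6

C (Black): min(15, 17, 2) = 2
B (White): max(2, 2) = 2
E (Black): min(-6, -8, 18) = -8
F (Black): min(-13, 9, -17, -13) = -17
G (Black): min(19, 7) = 7
D (White): max(-8, -17, 7) = 7
I (Black): min(-5, -19, 0) = -19
J (Black): min(5, -6, -3, -3) = -6
K (Black): min(-20, -1, -11, 11) = -20
H (White): max(-19, -6, -20, -13) = -6
Root (Black): min(2, 7, -6, 2) = -6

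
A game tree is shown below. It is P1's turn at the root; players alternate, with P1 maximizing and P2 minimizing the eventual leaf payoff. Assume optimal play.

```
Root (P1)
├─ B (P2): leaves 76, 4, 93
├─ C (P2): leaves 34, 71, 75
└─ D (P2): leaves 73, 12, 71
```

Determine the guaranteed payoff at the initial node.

34

B (P2): min(76, 4, 93) = 4
C (P2): min(34, 71, 75) = 34
D (P2): min(73, 12, 71) = 12
Root (P1): max(4, 34, 12) = 34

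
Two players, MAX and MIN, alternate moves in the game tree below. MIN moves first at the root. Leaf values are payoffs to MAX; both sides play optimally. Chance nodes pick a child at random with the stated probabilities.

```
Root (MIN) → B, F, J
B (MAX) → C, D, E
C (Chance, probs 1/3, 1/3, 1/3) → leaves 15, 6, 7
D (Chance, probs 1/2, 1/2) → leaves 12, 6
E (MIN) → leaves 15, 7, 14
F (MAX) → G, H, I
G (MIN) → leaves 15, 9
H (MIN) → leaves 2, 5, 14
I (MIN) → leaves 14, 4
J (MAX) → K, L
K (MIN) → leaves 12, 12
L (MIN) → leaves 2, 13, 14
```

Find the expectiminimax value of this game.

9

C (Chance): 1/3·15 + 1/3·6 + 1/3·7 = 9.33
D (Chance): 1/2·12 + 1/2·6 = 9
E (MIN): min(15, 7, 14) = 7
B (MAX): max(9.33, 9, 7) = 9.33
G (MIN): min(15, 9) = 9
H (MIN): min(2, 5, 14) = 2
I (MIN): min(14, 4) = 4
F (MAX): max(9, 2, 4) = 9
K (MIN): min(12, 12) = 12
L (MIN): min(2, 13, 14) = 2
J (MAX): max(12, 2) = 12
Root (MIN): min(9.33, 9, 12) = 9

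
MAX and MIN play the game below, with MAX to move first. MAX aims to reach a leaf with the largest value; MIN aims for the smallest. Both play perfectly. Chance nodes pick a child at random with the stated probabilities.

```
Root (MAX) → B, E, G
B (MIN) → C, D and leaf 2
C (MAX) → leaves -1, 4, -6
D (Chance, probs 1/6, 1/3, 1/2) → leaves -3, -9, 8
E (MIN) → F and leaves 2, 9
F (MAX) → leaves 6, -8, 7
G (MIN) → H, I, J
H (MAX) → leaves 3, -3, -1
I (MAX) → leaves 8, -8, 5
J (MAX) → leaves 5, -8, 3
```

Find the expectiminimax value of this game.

3

C (MAX): max(-1, 4, -6) = 4
D (Chance): 1/6·-3 + 1/3·-9 + 1/2·8 = 0.5
B (MIN): min(4, 0.5, 2) = 0.5
F (MAX): max(6, -8, 7) = 7
E (MIN): min(7, 2, 9) = 2
H (MAX): max(3, -3, -1) = 3
I (MAX): max(8, -8, 5) = 8
J (MAX): max(5, -8, 3) = 5
G (MIN): min(3, 8, 5) = 3
Root (MAX): max(0.5, 2, 3) = 3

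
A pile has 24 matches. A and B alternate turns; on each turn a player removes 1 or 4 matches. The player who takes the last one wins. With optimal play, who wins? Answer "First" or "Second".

i:   0  1  2  3  4  5  6  7  8  9 10 11 12 13 14 15 16 17 18 19 20 21 22 23 24
     L  W  L  W  W  L  W  L  W  W  L  W  L  W  W  L  W  L  W  W  L  W  L  W  W
Position 24 is W, so the first player wins.

First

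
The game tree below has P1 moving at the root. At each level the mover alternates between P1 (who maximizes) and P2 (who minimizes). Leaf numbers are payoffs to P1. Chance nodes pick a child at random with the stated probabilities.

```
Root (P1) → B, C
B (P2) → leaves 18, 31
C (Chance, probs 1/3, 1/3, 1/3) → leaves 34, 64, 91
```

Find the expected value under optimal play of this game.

B (P2): min(18, 31) = 18
C (Chance): 1/3·34 + 1/3·64 + 1/3·91 = 63
Root (P1): max(18, 63) = 63

63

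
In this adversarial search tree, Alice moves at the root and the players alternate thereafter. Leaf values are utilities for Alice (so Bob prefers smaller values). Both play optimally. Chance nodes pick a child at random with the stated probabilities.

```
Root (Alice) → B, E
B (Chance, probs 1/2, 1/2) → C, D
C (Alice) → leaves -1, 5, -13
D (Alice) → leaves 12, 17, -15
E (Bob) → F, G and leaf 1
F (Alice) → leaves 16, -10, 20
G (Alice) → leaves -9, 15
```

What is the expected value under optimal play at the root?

11

C (Alice): max(-1, 5, -13) = 5
D (Alice): max(12, 17, -15) = 17
B (Chance): 1/2·5 + 1/2·17 = 11
F (Alice): max(16, -10, 20) = 20
G (Alice): max(-9, 15) = 15
E (Bob): min(20, 15, 1) = 1
Root (Alice): max(11, 1) = 11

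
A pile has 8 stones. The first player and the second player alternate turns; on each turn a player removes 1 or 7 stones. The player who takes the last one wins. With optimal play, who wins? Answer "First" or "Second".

Compute winning (W) and losing (L) positions by backward induction:
i:   0  1  2  3  4  5  6  7  8
     L  W  L  W  L  W  L  W  L
Position 8 is L, so the second player wins.

Second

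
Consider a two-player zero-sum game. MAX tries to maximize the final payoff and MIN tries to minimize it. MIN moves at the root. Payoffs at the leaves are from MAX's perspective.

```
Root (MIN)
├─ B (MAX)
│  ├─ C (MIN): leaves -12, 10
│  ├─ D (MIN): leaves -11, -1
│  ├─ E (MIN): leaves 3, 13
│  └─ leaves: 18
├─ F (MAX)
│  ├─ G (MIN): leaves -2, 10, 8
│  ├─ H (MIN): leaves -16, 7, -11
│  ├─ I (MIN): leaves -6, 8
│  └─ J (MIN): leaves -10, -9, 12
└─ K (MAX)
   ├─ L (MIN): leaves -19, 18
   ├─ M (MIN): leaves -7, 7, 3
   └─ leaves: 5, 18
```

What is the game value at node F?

G: min(-2, 10, 8) = -2
H: min(-16, 7, -11) = -16
I: min(-6, 8) = -6
J: min(-10, -9, 12) = -10
F: max(-2, -16, -6, -10) = -2

-2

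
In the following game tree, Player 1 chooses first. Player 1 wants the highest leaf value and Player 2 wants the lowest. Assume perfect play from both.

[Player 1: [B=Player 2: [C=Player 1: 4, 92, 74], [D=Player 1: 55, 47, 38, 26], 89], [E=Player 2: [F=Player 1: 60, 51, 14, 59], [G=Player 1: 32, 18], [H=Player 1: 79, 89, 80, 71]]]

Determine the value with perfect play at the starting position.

C (Player 1): max(4, 92, 74) = 92
D (Player 1): max(55, 47, 38, 26) = 55
B (Player 2): min(92, 55, 89) = 55
F (Player 1): max(60, 51, 14, 59) = 60
G (Player 1): max(32, 18) = 32
H (Player 1): max(79, 89, 80, 71) = 89
E (Player 2): min(60, 32, 89) = 32
Root (Player 1): max(55, 32) = 55

55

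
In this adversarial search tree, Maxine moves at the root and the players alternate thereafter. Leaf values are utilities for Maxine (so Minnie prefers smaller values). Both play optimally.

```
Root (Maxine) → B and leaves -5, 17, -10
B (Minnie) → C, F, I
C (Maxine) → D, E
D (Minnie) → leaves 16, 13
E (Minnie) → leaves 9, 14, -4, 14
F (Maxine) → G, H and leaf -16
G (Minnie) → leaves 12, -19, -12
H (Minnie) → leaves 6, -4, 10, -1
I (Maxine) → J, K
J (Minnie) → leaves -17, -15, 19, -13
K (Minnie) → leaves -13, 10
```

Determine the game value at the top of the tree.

17

D (Minnie): min(16, 13) = 13
E (Minnie): min(9, 14, -4, 14) = -4
C (Maxine): max(13, -4) = 13
G (Minnie): min(12, -19, -12) = -19
H (Minnie): min(6, -4, 10, -1) = -4
F (Maxine): max(-19, -4, -16) = -4
J (Minnie): min(-17, -15, 19, -13) = -17
K (Minnie): min(-13, 10) = -13
I (Maxine): max(-17, -13) = -13
B (Minnie): min(13, -4, -13) = -13
Root (Maxine): max(-13, -5, 17, -10) = 17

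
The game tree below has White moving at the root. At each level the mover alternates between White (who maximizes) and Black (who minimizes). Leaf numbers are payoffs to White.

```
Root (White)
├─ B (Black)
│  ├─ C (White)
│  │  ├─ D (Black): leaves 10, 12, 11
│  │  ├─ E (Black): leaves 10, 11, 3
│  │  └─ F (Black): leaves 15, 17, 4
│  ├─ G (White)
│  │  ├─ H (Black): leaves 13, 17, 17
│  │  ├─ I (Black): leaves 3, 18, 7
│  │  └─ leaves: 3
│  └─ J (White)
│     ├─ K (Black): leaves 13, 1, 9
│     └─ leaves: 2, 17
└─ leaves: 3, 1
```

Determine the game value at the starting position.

10

D (Black): min(10, 12, 11) = 10
E (Black): min(10, 11, 3) = 3
F (Black): min(15, 17, 4) = 4
C (White): max(10, 3, 4) = 10
H (Black): min(13, 17, 17) = 13
I (Black): min(3, 18, 7) = 3
G (White): max(13, 3, 3) = 13
K (Black): min(13, 1, 9) = 1
J (White): max(1, 2, 17) = 17
B (Black): min(10, 13, 17) = 10
Root (White): max(10, 3, 1) = 10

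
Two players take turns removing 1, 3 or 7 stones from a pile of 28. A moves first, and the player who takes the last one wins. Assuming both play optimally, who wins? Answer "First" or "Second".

W/L table (W = player to move can force a win):
i:   0  1  2  3  4  5  6  7  8  9 10 11 12 13 14 15 16 17 18 19 20 21 22 23 24 25 26 27 28
     L  W  L  W  L  W  L  W  L  W  L  W  L  W  L  W  L  W  L  W  L  W  L  W  L  W  L  W  L
Position 28 is L, so the second player wins.

Second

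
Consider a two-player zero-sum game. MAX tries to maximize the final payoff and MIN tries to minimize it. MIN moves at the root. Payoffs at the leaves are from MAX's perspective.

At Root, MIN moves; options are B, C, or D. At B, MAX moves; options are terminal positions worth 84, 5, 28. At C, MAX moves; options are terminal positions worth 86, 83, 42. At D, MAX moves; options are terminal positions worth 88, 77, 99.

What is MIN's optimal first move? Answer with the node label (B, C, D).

B (MAX): max(84, 5, 28) = 84
C (MAX): max(86, 83, 42) = 86
D (MAX): max(88, 77, 99) = 99
Root (MIN): min(84, 86, 99) = 84
MIN picks the child with the lowest value: B (value 84).

B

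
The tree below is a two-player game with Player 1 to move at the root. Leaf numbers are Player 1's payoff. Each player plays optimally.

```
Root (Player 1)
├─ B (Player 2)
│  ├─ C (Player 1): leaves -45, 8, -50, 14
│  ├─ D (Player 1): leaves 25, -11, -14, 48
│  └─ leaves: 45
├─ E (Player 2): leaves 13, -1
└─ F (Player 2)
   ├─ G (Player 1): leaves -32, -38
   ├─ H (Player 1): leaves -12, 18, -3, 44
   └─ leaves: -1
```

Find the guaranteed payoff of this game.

14

C (Player 1): max(-45, 8, -50, 14) = 14
D (Player 1): max(25, -11, -14, 48) = 48
B (Player 2): min(14, 48, 45) = 14
E (Player 2): min(13, -1) = -1
G (Player 1): max(-32, -38) = -32
H (Player 1): max(-12, 18, -3, 44) = 44
F (Player 2): min(-32, 44, -1) = -32
Root (Player 1): max(14, -1, -32) = 14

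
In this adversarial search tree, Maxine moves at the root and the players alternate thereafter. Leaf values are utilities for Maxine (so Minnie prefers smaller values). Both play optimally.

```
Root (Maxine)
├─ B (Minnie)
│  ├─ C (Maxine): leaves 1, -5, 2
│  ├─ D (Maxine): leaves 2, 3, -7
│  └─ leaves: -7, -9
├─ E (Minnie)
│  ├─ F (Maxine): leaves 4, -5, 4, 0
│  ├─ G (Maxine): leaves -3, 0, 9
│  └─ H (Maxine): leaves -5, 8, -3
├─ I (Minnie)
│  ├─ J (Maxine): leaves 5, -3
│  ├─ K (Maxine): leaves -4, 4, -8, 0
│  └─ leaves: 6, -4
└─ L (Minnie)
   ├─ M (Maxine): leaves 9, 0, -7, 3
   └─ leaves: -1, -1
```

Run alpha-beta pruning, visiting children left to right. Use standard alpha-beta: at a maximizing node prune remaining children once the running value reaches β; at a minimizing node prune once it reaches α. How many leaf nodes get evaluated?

C [α=-∞,β=+∞]: v=2
D [α=-∞,β=2]: v=2 after child 1 ≥ β → β-cutoff, skip 2
B [α=-∞,β=+∞]: v=-9
F [α=-9,β=+∞]: v=4
G [α=-9,β=4]: v=9
H [α=-9,β=4]: v=8 after child 2 ≥ β → β-cutoff, skip 1
E [α=-9,β=+∞]: v=4
J [α=4,β=+∞]: v=5
K [α=4,β=5]: v=4
I [α=4,β=+∞]: v=4 after child 2 ≤ α → α-cutoff, skip 2
M [α=4,β=+∞]: v=9
L [α=4,β=+∞]: v=-1 after child 2 ≤ α → α-cutoff, skip 1
Root [α=-∞,β=+∞]: v=4
Leaves evaluated: 26 of 32.

26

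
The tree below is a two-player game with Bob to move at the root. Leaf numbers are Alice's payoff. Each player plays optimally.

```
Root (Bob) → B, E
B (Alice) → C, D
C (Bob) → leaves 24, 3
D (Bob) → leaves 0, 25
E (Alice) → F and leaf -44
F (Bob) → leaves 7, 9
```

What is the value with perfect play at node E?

7

F: min(7, 9) = 7
E: max(7, -44) = 7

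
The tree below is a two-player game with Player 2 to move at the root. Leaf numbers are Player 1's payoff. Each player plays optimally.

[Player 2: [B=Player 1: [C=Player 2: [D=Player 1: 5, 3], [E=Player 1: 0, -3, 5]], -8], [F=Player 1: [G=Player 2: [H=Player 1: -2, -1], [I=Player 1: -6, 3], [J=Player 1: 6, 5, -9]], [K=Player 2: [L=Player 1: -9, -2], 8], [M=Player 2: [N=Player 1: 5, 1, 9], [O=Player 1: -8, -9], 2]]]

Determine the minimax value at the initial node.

D (Player 1): max(5, 3) = 5
E (Player 1): max(0, -3, 5) = 5
C (Player 2): min(5, 5) = 5
B (Player 1): max(5, -8) = 5
H (Player 1): max(-2, -1) = -1
I (Player 1): max(-6, 3) = 3
J (Player 1): max(6, 5, -9) = 6
G (Player 2): min(-1, 3, 6) = -1
L (Player 1): max(-9, -2) = -2
K (Player 2): min(-2, 8) = -2
N (Player 1): max(5, 1, 9) = 9
O (Player 1): max(-8, -9) = -8
M (Player 2): min(9, -8, 2) = -8
F (Player 1): max(-1, -2, -8) = -1
Root (Player 2): min(5, -1) = -1

-1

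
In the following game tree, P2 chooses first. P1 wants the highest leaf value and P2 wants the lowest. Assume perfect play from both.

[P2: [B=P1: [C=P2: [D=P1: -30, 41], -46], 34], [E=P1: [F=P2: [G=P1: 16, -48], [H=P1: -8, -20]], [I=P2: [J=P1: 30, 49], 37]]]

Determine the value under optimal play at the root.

34

D (P1): max(-30, 41) = 41
C (P2): min(41, -46) = -46
B (P1): max(-46, 34) = 34
G (P1): max(16, -48) = 16
H (P1): max(-8, -20) = -8
F (P2): min(16, -8) = -8
J (P1): max(30, 49) = 49
I (P2): min(49, 37) = 37
E (P1): max(-8, 37) = 37
Root (P2): min(34, 37) = 34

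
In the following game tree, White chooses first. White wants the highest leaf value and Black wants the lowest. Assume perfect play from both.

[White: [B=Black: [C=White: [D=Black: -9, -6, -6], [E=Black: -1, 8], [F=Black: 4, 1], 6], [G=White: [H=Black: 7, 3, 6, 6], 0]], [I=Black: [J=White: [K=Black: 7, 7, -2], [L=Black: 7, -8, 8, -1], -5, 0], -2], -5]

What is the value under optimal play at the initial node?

3

D (Black): min(-9, -6, -6) = -9
E (Black): min(-1, 8) = -1
F (Black): min(4, 1) = 1
C (White): max(-9, -1, 1, 6) = 6
H (Black): min(7, 3, 6, 6) = 3
G (White): max(3, 0) = 3
B (Black): min(6, 3) = 3
K (Black): min(7, 7, -2) = -2
L (Black): min(7, -8, 8, -1) = -8
J (White): max(-2, -8, -5, 0) = 0
I (Black): min(0, -2) = -2
Root (White): max(3, -2, -5) = 3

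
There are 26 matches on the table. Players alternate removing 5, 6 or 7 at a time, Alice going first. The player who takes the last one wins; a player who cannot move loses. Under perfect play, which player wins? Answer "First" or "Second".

W/L table (W = player to move can force a win):
i:   0  1  2  3  4  5  6  7  8  9 10 11 12 13 14 15 16 17 18 19 20 21 22 23 24 25 26
     L  L  L  L  L  W  W  W  W  W  W  W  L  L  L  L  L  W  W  W  W  W  W  W  L  L  L
Position 26 is L, so the second player wins.

Second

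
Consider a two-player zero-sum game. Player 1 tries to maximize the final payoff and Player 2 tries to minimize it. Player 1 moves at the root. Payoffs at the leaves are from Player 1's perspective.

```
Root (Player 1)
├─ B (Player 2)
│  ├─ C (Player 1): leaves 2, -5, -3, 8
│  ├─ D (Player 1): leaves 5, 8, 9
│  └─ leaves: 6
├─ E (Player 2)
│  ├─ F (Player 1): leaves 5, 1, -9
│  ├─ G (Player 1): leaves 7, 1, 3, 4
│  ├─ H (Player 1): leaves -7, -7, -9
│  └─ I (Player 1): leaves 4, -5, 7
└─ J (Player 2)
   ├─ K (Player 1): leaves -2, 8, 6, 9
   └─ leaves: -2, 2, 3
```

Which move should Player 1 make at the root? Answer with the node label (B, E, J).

B

C (Player 1): max(2, -5, -3, 8) = 8
D (Player 1): max(5, 8, 9) = 9
B (Player 2): min(8, 9, 6) = 6
F (Player 1): max(5, 1, -9) = 5
G (Player 1): max(7, 1, 3, 4) = 7
H (Player 1): max(-7, -7, -9) = -7
I (Player 1): max(4, -5, 7) = 7
E (Player 2): min(5, 7, -7, 7) = -7
K (Player 1): max(-2, 8, 6, 9) = 9
J (Player 2): min(9, -2, 2, 3) = -2
Root (Player 1): max(6, -7, -2) = 6
Player 1 picks the child with the highest value: B (value 6).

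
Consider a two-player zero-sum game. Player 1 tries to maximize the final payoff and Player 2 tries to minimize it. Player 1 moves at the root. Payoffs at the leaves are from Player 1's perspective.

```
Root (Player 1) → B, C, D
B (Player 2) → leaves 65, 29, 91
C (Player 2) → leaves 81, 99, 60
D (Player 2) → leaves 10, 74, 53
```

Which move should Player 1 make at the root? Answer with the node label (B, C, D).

C

B (Player 2): min(65, 29, 91) = 29
C (Player 2): min(81, 99, 60) = 60
D (Player 2): min(10, 74, 53) = 10
Root (Player 1): max(29, 60, 10) = 60
Player 1 picks the child with the highest value: C (value 60).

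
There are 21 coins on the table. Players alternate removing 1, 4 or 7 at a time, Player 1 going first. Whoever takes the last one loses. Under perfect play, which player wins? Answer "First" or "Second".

Compute winning (W) and losing (L) positions by backward induction:
i:   0  1  2  3  4  5  6  7  8  9 10 11 12 13 14 15 16 17 18 19 20 21
     W  L  W  L  W  W  L  W  W  L  W  L  W  W  L  W  W  L  W  L  W  W
Position 21 is W, so the first player wins.

First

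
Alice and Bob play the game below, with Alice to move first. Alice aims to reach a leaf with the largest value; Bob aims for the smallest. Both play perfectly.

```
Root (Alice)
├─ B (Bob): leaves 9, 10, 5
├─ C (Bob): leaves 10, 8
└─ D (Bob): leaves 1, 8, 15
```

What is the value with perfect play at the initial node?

8

B (Bob): min(9, 10, 5) = 5
C (Bob): min(10, 8) = 8
D (Bob): min(1, 8, 15) = 1
Root (Alice): max(5, 8, 1) = 8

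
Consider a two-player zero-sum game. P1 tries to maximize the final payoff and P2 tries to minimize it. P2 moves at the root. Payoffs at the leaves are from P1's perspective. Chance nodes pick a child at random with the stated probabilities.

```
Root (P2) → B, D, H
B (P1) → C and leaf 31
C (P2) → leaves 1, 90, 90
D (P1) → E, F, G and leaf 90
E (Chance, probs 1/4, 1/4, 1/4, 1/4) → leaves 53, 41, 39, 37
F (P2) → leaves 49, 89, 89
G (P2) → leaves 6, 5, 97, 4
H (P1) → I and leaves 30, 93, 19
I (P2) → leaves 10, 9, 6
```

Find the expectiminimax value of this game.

31

C (P2): min(1, 90, 90) = 1
B (P1): max(1, 31) = 31
E (Chance): 1/4·53 + 1/4·41 + 1/4·39 + 1/4·37 = 42.5
F (P2): min(49, 89, 89) = 49
G (P2): min(6, 5, 97, 4) = 4
D (P1): max(42.5, 49, 4, 90) = 90
I (P2): min(10, 9, 6) = 6
H (P1): max(6, 30, 93, 19) = 93
Root (P2): min(31, 90, 93) = 31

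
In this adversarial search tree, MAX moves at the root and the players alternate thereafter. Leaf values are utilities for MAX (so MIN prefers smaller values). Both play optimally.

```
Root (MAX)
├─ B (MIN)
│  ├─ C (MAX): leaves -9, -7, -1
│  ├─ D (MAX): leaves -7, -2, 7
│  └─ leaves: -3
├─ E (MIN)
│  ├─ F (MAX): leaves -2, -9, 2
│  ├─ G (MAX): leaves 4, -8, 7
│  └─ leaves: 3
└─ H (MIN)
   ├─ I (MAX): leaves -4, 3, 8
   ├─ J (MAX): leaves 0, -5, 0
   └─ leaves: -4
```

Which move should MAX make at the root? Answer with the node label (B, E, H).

E

C (MAX): max(-9, -7, -1) = -1
D (MAX): max(-7, -2, 7) = 7
B (MIN): min(-1, 7, -3) = -3
F (MAX): max(-2, -9, 2) = 2
G (MAX): max(4, -8, 7) = 7
E (MIN): min(2, 7, 3) = 2
I (MAX): max(-4, 3, 8) = 8
J (MAX): max(0, -5, 0) = 0
H (MIN): min(8, 0, -4) = -4
Root (MAX): max(-3, 2, -4) = 2
MAX picks the child with the highest value: E (value 2).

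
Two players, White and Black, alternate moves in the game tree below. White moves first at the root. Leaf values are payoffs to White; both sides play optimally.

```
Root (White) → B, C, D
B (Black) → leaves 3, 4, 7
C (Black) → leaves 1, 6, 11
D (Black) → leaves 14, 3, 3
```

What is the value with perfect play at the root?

B (Black): min(3, 4, 7) = 3
C (Black): min(1, 6, 11) = 1
D (Black): min(14, 3, 3) = 3
Root (White): max(3, 1, 3) = 3

3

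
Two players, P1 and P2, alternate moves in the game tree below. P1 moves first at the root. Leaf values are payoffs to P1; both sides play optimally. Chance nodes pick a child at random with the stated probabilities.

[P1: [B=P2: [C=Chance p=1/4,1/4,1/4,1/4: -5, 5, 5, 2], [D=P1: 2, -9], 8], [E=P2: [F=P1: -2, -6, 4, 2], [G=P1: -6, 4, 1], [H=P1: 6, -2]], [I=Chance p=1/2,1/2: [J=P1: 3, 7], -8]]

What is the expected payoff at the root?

4

C (Chance): 1/4·-5 + 1/4·5 + 1/4·5 + 1/4·2 = 1.75
D (P1): max(2, -9) = 2
B (P2): min(1.75, 2, 8) = 1.75
F (P1): max(-2, -6, 4, 2) = 4
G (P1): max(-6, 4, 1) = 4
H (P1): max(6, -2) = 6
E (P2): min(4, 4, 6) = 4
J (P1): max(3, 7) = 7
I (Chance): 1/2·7 + 1/2·-8 = -0.5
Root (P1): max(1.75, 4, -0.5) = 4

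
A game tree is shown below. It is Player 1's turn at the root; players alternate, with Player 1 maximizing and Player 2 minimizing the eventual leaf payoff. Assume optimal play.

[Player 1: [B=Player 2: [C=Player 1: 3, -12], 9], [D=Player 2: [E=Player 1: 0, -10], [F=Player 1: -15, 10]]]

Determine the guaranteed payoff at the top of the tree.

3

C (Player 1): max(3, -12) = 3
B (Player 2): min(3, 9) = 3
E (Player 1): max(0, -10) = 0
F (Player 1): max(-15, 10) = 10
D (Player 2): min(0, 10) = 0
Root (Player 1): max(3, 0) = 3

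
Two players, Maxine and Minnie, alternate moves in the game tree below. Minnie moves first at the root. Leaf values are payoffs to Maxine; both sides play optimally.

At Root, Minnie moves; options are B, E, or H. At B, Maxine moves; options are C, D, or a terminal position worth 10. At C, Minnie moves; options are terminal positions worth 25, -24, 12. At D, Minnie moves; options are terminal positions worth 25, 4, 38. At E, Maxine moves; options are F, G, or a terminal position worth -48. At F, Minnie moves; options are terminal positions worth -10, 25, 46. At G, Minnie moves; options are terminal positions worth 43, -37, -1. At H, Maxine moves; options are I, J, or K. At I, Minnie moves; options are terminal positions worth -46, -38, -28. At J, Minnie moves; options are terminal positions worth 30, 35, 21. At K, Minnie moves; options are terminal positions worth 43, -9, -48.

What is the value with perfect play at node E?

-10

F: min(-10, 25, 46) = -10
G: min(43, -37, -1) = -37
E: max(-10, -37, -48) = -10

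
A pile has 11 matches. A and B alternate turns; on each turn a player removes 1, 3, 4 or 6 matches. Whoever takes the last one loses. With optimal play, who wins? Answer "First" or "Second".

First

Mark each pile size as W (mover wins) or L (mover loses):
i:   0  1  2  3  4  5  6  7  8  9 10 11
     W  L  W  L  W  W  W  W  L  W  L  W
Position 11 is W, so the first player wins.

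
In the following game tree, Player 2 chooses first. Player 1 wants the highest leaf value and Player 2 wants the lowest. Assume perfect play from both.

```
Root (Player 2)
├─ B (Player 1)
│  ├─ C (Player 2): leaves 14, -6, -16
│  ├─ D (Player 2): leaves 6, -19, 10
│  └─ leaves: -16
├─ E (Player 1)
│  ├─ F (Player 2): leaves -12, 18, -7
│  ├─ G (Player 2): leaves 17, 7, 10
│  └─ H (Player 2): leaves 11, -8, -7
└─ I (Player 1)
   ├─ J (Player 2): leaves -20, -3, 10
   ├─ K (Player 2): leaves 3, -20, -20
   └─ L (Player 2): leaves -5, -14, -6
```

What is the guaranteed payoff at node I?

J: min(-20, -3, 10) = -20
K: min(3, -20, -20) = -20
L: min(-5, -14, -6) = -14
I: max(-20, -20, -14) = -14

-14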